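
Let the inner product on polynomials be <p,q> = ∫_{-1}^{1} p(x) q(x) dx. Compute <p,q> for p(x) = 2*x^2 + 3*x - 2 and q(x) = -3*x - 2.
<p,q> = -2/3

Expand the product: p(x)·q(x) = -6*x^3 - 13*x^2 + 4.
∫_{-1}^{1} of each monomial x^k gives [2/(k+1) if k even, 0 if k odd]. Integrating term-by-term (or equivalently evaluating the antiderivative F(x) = -3*x^4/2 - 13*x^3/3 + 4*x at the endpoints):
  F(1) − F(−1) = -11/6 − (-7/6) = -2/3.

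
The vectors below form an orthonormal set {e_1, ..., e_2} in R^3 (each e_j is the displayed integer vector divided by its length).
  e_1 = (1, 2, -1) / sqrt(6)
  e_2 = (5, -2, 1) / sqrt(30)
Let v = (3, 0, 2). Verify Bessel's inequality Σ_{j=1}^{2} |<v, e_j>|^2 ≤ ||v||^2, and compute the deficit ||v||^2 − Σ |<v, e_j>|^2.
Σ |<v, e_j>|^2 = 49/5; ||v||^2 = 13; deficit = 16/5

Write each e_j = u_j / sqrt(<u_j, u_j>) where u_j is the displayed integer vector. Then <v, e_j> = <v, u_j> / sqrt(<u_j, u_j>), so |<v, e_j>|^2 = <v, u_j>^2 / <u_j, u_j>.
Coefficients: <v, e_1> = 1/sqrt(6), <v, e_2> = 17/sqrt(30).
Square and sum: Σ |<v, e_j>|^2 = 49/5.
Compute ||v||^2 = v·v = 13.
Deficit = 13 − 49/5 = 16/5 ≥ 0, confirming Bessel's inequality. (The deficit equals ||v − Σ <v,e_j> e_j||^2, the squared distance from v to span{e_j}.)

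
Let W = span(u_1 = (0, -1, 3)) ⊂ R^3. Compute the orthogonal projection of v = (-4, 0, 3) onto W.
proj_W(v) = (0, -9/10, 27/10)

Set up U = [u_1 | ... | u_1] ∈ R^(3×1). The projector onto W = col(U) is P = U (U^T U)^(-1) U^T.
Compute U^T U =
  [10],
and U^T v = (9).
Solve U^T U · c = U^T v for the coefficients: c = (9/10). The projection is proj_W(v) = U c.
Check: (v - proj_W(v)) · u_1 = 0  (should be 0).
Result: proj_W(v) = (0, -9/10, 27/10).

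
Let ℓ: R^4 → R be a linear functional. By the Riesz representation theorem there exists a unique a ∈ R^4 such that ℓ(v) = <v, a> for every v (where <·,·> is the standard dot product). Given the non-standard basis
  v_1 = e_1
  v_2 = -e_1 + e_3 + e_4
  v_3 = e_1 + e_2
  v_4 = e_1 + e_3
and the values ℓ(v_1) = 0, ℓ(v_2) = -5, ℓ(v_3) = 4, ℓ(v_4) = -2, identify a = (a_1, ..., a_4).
a = (0, 4, -2, -3)

Write a = (a_1, ..., a_4) in the standard basis. For each basis vector v_i, ℓ(v_i) = <v_i, a> is a linear equation in the a_j's. Collect the n equations into a matrix system V a = ℓ, where row i of V is v_i (expressed in the standard basis). Since V is invertible (lower-triangular with 1s on the diagonal, up to permutation), solve by back-substitution:
  V =
[[1, 0, 0, 0],
 [-1, 0, 1, 1],
 [1, 1, 0, 0],
 [1, 0, 1, 0]]
  V a = (0, -5, 4, -2)
Solving gives a = (0, 4, -2, -3).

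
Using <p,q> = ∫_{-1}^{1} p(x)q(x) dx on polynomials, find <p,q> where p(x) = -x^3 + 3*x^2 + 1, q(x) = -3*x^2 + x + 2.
<p,q> = 2

Expand the product: p(x)·q(x) = 3*x^5 - 10*x^4 + x^3 + 3*x^2 + x + 2.
∫_{-1}^{1} of each monomial x^k gives [2/(k+1) if k even, 0 if k odd]. Integrating term-by-term (or equivalently evaluating the antiderivative F(x) = x^6/2 - 2*x^5 + x^4/4 + x^3 + x^2/2 + 2*x at the endpoints):
  F(1) − F(−1) = 9/4 − (1/4) = 2.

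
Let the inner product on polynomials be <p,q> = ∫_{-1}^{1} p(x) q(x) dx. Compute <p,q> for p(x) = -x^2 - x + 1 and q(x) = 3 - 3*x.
<p,q> = 6

Expand the product: p(x)·q(x) = 3*x^3 - 6*x + 3.
∫_{-1}^{1} of each monomial x^k gives [2/(k+1) if k even, 0 if k odd]. Integrating term-by-term (or equivalently evaluating the antiderivative F(x) = 3*x^4/4 - 3*x^2 + 3*x at the endpoints):
  F(1) − F(−1) = 3/4 − (-21/4) = 6.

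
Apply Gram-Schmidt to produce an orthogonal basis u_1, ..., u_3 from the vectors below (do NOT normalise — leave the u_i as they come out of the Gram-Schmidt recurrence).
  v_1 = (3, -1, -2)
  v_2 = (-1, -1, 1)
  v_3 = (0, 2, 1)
Orthogonal basis:
  u_1 = (3, -1, -2)
  u_2 = (-1/7, -9/7, 3/7)
  u_3 = (9/13, 3/13, 12/13)

Apply the Gram-Schmidt recurrence
  u_1 = v_1
  u_i = v_i − Σ_{j<i} ((v_i · u_j) / (u_j · u_j)) · u_j.

Step by step this gives:
  u_1 = (3, -1, -2)
  u_2 = (-1/7, -9/7, 3/7)
  u_3 = (9/13, 3/13, 12/13)

Orthogonality check:
  u_2 · u_1 = 0 (should be 0)
  u_3 · u_1 = 0 (should be 0)
  u_3 · u_2 = 0 (should be 0)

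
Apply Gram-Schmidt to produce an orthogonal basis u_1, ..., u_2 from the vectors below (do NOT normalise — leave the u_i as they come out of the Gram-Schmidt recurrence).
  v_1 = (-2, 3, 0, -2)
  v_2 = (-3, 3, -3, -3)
Orthogonal basis:
  u_1 = (-2, 3, 0, -2)
  u_2 = (-9/17, -12/17, -3, -9/17)

Apply the Gram-Schmidt recurrence
  u_1 = v_1
  u_i = v_i − Σ_{j<i} ((v_i · u_j) / (u_j · u_j)) · u_j.

Step by step this gives:
  u_1 = (-2, 3, 0, -2)
  u_2 = (-9/17, -12/17, -3, -9/17)

Orthogonality check:
  u_2 · u_1 = 0 (should be 0)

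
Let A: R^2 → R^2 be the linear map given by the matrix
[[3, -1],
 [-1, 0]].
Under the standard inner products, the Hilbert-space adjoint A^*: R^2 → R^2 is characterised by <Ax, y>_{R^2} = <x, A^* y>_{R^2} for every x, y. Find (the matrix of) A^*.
A^* = A^T =
[[3, -1],
 [-1, 0]]

For real matrices with standard dot products, the defining identity <Ax, y> = <x, A^* y> gives (Ax)^T y = x^T (A^*) y, i.e. x^T A^T y = x^T (A^*) y. Since this holds for all x, y, we must have A^* = A^T. Therefore
A^* =
[[3, -1],
 [-1, 0]].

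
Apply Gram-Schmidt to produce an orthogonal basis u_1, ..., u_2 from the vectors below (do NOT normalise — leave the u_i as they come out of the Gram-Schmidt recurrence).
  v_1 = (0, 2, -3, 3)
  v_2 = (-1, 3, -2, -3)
Orthogonal basis:
  u_1 = (0, 2, -3, 3)
  u_2 = (-1, 30/11, -35/22, -75/22)

Apply the Gram-Schmidt recurrence
  u_1 = v_1
  u_i = v_i − Σ_{j<i} ((v_i · u_j) / (u_j · u_j)) · u_j.

Step by step this gives:
  u_1 = (0, 2, -3, 3)
  u_2 = (-1, 30/11, -35/22, -75/22)

Orthogonality check:
  u_2 · u_1 = 0 (should be 0)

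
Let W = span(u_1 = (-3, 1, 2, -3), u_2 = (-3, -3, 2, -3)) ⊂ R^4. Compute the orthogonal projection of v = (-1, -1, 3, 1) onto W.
proj_W(v) = (-9/11, -1, 6/11, -9/11)

Set up U = [u_1 | ... | u_2] ∈ R^(4×2). The projector onto W = col(U) is P = U (U^T U)^(-1) U^T.
Compute U^T U =
  [23, 19]
  [19, 31],
and U^T v = (5, 9).
Solve U^T U · c = U^T v for the coefficients: c = (-1/22, 7/22). The projection is proj_W(v) = U c.
Check: (v - proj_W(v)) · u_1 = 0  (should be 0).
Check: (v - proj_W(v)) · u_2 = 0  (should be 0).
Result: proj_W(v) = (-9/11, -1, 6/11, -9/11).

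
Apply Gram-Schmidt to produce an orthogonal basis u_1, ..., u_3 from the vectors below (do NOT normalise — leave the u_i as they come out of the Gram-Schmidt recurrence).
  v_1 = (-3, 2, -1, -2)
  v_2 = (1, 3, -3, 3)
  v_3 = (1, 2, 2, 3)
Orthogonal basis:
  u_1 = (-3, 2, -1, -2)
  u_2 = (1, 3, -3, 3)
  u_3 = (-11/21, 215/126, 169/63, 145/126)

Apply the Gram-Schmidt recurrence
  u_1 = v_1
  u_i = v_i − Σ_{j<i} ((v_i · u_j) / (u_j · u_j)) · u_j.

Step by step this gives:
  u_1 = (-3, 2, -1, -2)
  u_2 = (1, 3, -3, 3)
  u_3 = (-11/21, 215/126, 169/63, 145/126)

Orthogonality check:
  u_2 · u_1 = 0 (should be 0)
  u_3 · u_1 = 0 (should be 0)
  u_3 · u_2 = 0 (should be 0)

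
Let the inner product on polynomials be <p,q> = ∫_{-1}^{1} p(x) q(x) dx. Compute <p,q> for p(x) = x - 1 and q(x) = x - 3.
<p,q> = 20/3

Expand the product: p(x)·q(x) = x^2 - 4*x + 3.
∫_{-1}^{1} of each monomial x^k gives [2/(k+1) if k even, 0 if k odd]. Integrating term-by-term (or equivalently evaluating the antiderivative F(x) = x^3/3 - 2*x^2 + 3*x at the endpoints):
  F(1) − F(−1) = 4/3 − (-16/3) = 20/3.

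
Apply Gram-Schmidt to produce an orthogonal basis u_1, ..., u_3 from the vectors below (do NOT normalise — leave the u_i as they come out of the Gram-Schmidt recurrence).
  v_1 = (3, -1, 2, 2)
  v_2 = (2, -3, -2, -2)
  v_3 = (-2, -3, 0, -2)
Orthogonal basis:
  u_1 = (3, -1, 2, 2)
  u_2 = (11/6, -53/18, -19/9, -19/9)
  u_3 = (-48/29, -60/29, 50/29, -8/29)

Apply the Gram-Schmidt recurrence
  u_1 = v_1
  u_i = v_i − Σ_{j<i} ((v_i · u_j) / (u_j · u_j)) · u_j.

Step by step this gives:
  u_1 = (3, -1, 2, 2)
  u_2 = (11/6, -53/18, -19/9, -19/9)
  u_3 = (-48/29, -60/29, 50/29, -8/29)

Orthogonality check:
  u_2 · u_1 = 0 (should be 0)
  u_3 · u_1 = 0 (should be 0)
  u_3 · u_2 = 0 (should be 0)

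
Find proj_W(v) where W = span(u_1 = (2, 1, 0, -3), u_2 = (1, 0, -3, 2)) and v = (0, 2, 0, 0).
proj_W(v) = (16/45, 7/45, -2/15, -17/45)

Set up U = [u_1 | ... | u_2] ∈ R^(4×2). The projector onto W = col(U) is P = U (U^T U)^(-1) U^T.
Compute U^T U =
  [14, -4]
  [-4, 14],
and U^T v = (2, 0).
Solve U^T U · c = U^T v for the coefficients: c = (7/45, 2/45). The projection is proj_W(v) = U c.
Check: (v - proj_W(v)) · u_1 = 0  (should be 0).
Check: (v - proj_W(v)) · u_2 = 0  (should be 0).
Result: proj_W(v) = (16/45, 7/45, -2/15, -17/45).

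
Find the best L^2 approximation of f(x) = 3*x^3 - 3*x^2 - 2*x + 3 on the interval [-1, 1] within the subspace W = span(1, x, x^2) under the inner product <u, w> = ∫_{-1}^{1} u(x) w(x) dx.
g(x) = -3*x^2 - x/5 + 3

The best approximation g ∈ W is the orthogonal projection of f onto W. Writing g = a_0 + a_1 x + a_2 x^2, the coefficients solve the normal equations G · a = b where
  G_{ij} = <φ_i, φ_j> and b_i = <f, φ_i>, with φ_0 = 1, φ_1 = x, φ_2 = x^2.
G =
  [2, 0, 2/3]
  [0, 2/3, 0]
  [2/3, 0, 2/5],
b = (4, -2/15, 4/5).
Solving gives a_0 = 3, a_1 = -1/5, a_2 = -3, so
  g(x) = -3*x^2 - x/5 + 3.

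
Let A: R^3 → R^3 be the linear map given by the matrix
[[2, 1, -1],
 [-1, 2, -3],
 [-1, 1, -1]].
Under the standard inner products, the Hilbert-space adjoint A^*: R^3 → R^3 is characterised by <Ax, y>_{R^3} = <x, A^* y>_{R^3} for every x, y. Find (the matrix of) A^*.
A^* = A^T =
[[2, -1, -1],
 [1, 2, 1],
 [-1, -3, -1]]

For real matrices with standard dot products, the defining identity <Ax, y> = <x, A^* y> gives (Ax)^T y = x^T (A^*) y, i.e. x^T A^T y = x^T (A^*) y. Since this holds for all x, y, we must have A^* = A^T. Therefore
A^* =
[[2, -1, -1],
 [1, 2, 1],
 [-1, -3, -1]].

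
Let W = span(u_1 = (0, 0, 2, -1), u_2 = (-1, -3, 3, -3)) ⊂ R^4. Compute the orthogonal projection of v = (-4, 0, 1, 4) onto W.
proj_W(v) = (7/59, 21/59, -43/59, 32/59)

Set up U = [u_1 | ... | u_2] ∈ R^(4×2). The projector onto W = col(U) is P = U (U^T U)^(-1) U^T.
Compute U^T U =
  [5, 9]
  [9, 28],
and U^T v = (-2, -5).
Solve U^T U · c = U^T v for the coefficients: c = (-11/59, -7/59). The projection is proj_W(v) = U c.
Check: (v - proj_W(v)) · u_1 = 0  (should be 0).
Check: (v - proj_W(v)) · u_2 = 0  (should be 0).
Result: proj_W(v) = (7/59, 21/59, -43/59, 32/59).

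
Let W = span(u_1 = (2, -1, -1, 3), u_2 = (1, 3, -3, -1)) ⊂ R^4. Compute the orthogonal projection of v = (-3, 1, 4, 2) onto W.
proj_W(v) = (-443/299, -531/299, 33/13, -127/299)

Set up U = [u_1 | ... | u_2] ∈ R^(4×2). The projector onto W = col(U) is P = U (U^T U)^(-1) U^T.
Compute U^T U =
  [15, -1]
  [-1, 20],
and U^T v = (-5, -14).
Solve U^T U · c = U^T v for the coefficients: c = (-114/299, -215/299). The projection is proj_W(v) = U c.
Check: (v - proj_W(v)) · u_1 = 0  (should be 0).
Check: (v - proj_W(v)) · u_2 = 0  (should be 0).
Result: proj_W(v) = (-443/299, -531/299, 33/13, -127/299).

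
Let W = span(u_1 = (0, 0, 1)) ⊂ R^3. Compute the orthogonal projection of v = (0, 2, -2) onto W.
proj_W(v) = (0, 0, -2)

Set up U = [u_1 | ... | u_1] ∈ R^(3×1). The projector onto W = col(U) is P = U (U^T U)^(-1) U^T.
Compute U^T U =
  [1],
and U^T v = (-2).
Solve U^T U · c = U^T v for the coefficients: c = (-2). The projection is proj_W(v) = U c.
Check: (v - proj_W(v)) · u_1 = 0  (should be 0).
Result: proj_W(v) = (0, 0, -2).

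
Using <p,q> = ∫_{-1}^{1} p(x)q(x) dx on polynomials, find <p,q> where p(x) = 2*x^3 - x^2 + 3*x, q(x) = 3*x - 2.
<p,q> = 146/15

Expand the product: p(x)·q(x) = 6*x^4 - 7*x^3 + 11*x^2 - 6*x.
∫_{-1}^{1} of each monomial x^k gives [2/(k+1) if k even, 0 if k odd]. Integrating term-by-term (or equivalently evaluating the antiderivative F(x) = 6*x^5/5 - 7*x^4/4 + 11*x^3/3 - 3*x^2 at the endpoints):
  F(1) − F(−1) = 7/60 − (-577/60) = 146/15.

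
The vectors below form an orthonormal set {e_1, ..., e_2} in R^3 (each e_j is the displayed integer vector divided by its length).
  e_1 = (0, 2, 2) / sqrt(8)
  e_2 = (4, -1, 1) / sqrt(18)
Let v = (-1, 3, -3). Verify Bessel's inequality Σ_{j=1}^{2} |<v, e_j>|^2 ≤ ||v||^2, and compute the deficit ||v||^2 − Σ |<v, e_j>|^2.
Σ |<v, e_j>|^2 = 50/9; ||v||^2 = 19; deficit = 121/9

Write each e_j = u_j / sqrt(<u_j, u_j>) where u_j is the displayed integer vector. Then <v, e_j> = <v, u_j> / sqrt(<u_j, u_j>), so |<v, e_j>|^2 = <v, u_j>^2 / <u_j, u_j>.
Coefficients: <v, e_1> = 0/sqrt(8), <v, e_2> = -10/sqrt(18).
Square and sum: Σ |<v, e_j>|^2 = 50/9.
Compute ||v||^2 = v·v = 19.
Deficit = 19 − 50/9 = 121/9 ≥ 0, confirming Bessel's inequality. (The deficit equals ||v − Σ <v,e_j> e_j||^2, the squared distance from v to span{e_j}.)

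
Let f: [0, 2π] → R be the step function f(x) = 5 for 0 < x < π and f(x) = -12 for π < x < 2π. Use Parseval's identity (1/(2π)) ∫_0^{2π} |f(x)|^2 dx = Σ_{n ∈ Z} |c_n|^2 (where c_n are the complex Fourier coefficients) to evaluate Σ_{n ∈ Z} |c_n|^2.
Σ |c_n|^2 = 169/2

Parseval equates the L^2 energy of f (normalised by 1/(2π)) with the ℓ^2 sum of its Fourier coefficients: (1/(2π)) ∫_0^{2π} |f|^2 = Σ |c_n|^2.
Compute the left side: (1/(2π)) [∫_0^π 5^2 dx + ∫_π^{2π} (-12)^2 dx] = (1/(2π)) · (25π + 144π) = (25 + 144)/2 = 169/2.
So Σ_{n ∈ Z} |c_n|^2 = 169/2.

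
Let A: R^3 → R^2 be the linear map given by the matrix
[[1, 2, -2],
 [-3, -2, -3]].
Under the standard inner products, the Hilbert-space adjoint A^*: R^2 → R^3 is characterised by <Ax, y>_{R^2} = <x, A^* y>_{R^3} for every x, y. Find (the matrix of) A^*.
A^* = A^T =
[[1, -3],
 [2, -2],
 [-2, -3]]

For real matrices with standard dot products, the defining identity <Ax, y> = <x, A^* y> gives (Ax)^T y = x^T (A^*) y, i.e. x^T A^T y = x^T (A^*) y. Since this holds for all x, y, we must have A^* = A^T. Therefore
A^* =
[[1, -3],
 [2, -2],
 [-2, -3]].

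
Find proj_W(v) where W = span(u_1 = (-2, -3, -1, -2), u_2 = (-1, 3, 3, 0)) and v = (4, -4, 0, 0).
proj_W(v) = (208/121, -246/121, -30/11, 84/121)

Set up U = [u_1 | ... | u_2] ∈ R^(4×2). The projector onto W = col(U) is P = U (U^T U)^(-1) U^T.
Compute U^T U =
  [18, -10]
  [-10, 19],
and U^T v = (4, -16).
Solve U^T U · c = U^T v for the coefficients: c = (-42/121, -124/121). The projection is proj_W(v) = U c.
Check: (v - proj_W(v)) · u_1 = 0  (should be 0).
Check: (v - proj_W(v)) · u_2 = 0  (should be 0).
Result: proj_W(v) = (208/121, -246/121, -30/11, 84/121).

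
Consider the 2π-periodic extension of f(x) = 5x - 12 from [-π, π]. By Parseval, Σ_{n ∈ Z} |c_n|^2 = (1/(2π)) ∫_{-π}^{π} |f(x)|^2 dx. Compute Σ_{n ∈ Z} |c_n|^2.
Σ |c_n|^2 = 25π^2/3 + 144

Expand and integrate term by term over [-π, π]:
  ∫ (5x)^2 dx = 25·(2π^3/3); ∫ 2·5·(-12)·x dx = 0 (odd integrand); ∫ (-12)^2 dx = 144·2π.
So (1/(2π)) ∫_{-π}^{π} (5x - 12)^2 dx = 25π^2/3 + 144 = 25π^2/3 + 144.
Parseval ⇒ Σ |c_n|^2 = 25π^2/3 + 144.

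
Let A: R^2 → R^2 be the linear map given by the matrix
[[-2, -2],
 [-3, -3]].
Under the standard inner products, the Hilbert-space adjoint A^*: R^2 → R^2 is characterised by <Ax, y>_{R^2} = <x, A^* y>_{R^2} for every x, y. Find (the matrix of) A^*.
A^* = A^T =
[[-2, -3],
 [-2, -3]]

For real matrices with standard dot products, the defining identity <Ax, y> = <x, A^* y> gives (Ax)^T y = x^T (A^*) y, i.e. x^T A^T y = x^T (A^*) y. Since this holds for all x, y, we must have A^* = A^T. Therefore
A^* =
[[-2, -3],
 [-2, -3]].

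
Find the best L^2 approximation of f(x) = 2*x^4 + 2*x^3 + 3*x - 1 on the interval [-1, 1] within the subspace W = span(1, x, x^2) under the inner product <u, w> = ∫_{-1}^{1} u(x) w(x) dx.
g(x) = 12*x^2/7 + 21*x/5 - 41/35

The best approximation g ∈ W is the orthogonal projection of f onto W. Writing g = a_0 + a_1 x + a_2 x^2, the coefficients solve the normal equations G · a = b where
  G_{ij} = <φ_i, φ_j> and b_i = <f, φ_i>, with φ_0 = 1, φ_1 = x, φ_2 = x^2.
G =
  [2, 0, 2/3]
  [0, 2/3, 0]
  [2/3, 0, 2/5],
b = (-6/5, 14/5, -2/21).
Solving gives a_0 = -41/35, a_1 = 21/5, a_2 = 12/7, so
  g(x) = 12*x^2/7 + 21*x/5 - 41/35.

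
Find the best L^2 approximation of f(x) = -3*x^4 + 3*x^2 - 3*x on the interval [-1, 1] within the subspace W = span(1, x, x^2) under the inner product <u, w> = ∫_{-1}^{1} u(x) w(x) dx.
g(x) = 3*x^2/7 - 3*x + 9/35

The best approximation g ∈ W is the orthogonal projection of f onto W. Writing g = a_0 + a_1 x + a_2 x^2, the coefficients solve the normal equations G · a = b where
  G_{ij} = <φ_i, φ_j> and b_i = <f, φ_i>, with φ_0 = 1, φ_1 = x, φ_2 = x^2.
G =
  [2, 0, 2/3]
  [0, 2/3, 0]
  [2/3, 0, 2/5],
b = (4/5, -2, 12/35).
Solving gives a_0 = 9/35, a_1 = -3, a_2 = 3/7, so
  g(x) = 3*x^2/7 - 3*x + 9/35.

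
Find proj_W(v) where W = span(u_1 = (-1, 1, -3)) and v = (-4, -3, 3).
proj_W(v) = (8/11, -8/11, 24/11)

Set up U = [u_1 | ... | u_1] ∈ R^(3×1). The projector onto W = col(U) is P = U (U^T U)^(-1) U^T.
Compute U^T U =
  [11],
and U^T v = (-8).
Solve U^T U · c = U^T v for the coefficients: c = (-8/11). The projection is proj_W(v) = U c.
Check: (v - proj_W(v)) · u_1 = 0  (should be 0).
Result: proj_W(v) = (8/11, -8/11, 24/11).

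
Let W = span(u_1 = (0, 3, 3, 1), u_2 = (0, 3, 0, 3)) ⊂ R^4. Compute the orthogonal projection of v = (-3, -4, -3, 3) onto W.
proj_W(v) = (0, -43/22, -48/11, 21/22)

Set up U = [u_1 | ... | u_2] ∈ R^(4×2). The projector onto W = col(U) is P = U (U^T U)^(-1) U^T.
Compute U^T U =
  [19, 12]
  [12, 18],
and U^T v = (-18, -3).
Solve U^T U · c = U^T v for the coefficients: c = (-16/11, 53/66). The projection is proj_W(v) = U c.
Check: (v - proj_W(v)) · u_1 = 0  (should be 0).
Check: (v - proj_W(v)) · u_2 = 0  (should be 0).
Result: proj_W(v) = (0, -43/22, -48/11, 21/22).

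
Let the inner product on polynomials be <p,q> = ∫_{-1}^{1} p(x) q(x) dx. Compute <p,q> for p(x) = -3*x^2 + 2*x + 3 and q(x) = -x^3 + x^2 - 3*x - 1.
<p,q> = -8

Expand the product: p(x)·q(x) = 3*x^5 - 5*x^4 + 8*x^3 - 11*x - 3.
∫_{-1}^{1} of each monomial x^k gives [2/(k+1) if k even, 0 if k odd]. Integrating term-by-term (or equivalently evaluating the antiderivative F(x) = x^6/2 - x^5 + 2*x^4 - 11*x^2/2 - 3*x at the endpoints):
  F(1) − F(−1) = -7 − (1) = -8.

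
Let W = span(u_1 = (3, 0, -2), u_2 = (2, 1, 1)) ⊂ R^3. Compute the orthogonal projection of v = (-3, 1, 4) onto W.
proj_W(v) = (-92/31, 55/62, 251/62)

Set up U = [u_1 | ... | u_2] ∈ R^(3×2). The projector onto W = col(U) is P = U (U^T U)^(-1) U^T.
Compute U^T U =
  [13, 4]
  [4, 6],
and U^T v = (-17, -1).
Solve U^T U · c = U^T v for the coefficients: c = (-49/31, 55/62). The projection is proj_W(v) = U c.
Check: (v - proj_W(v)) · u_1 = 0  (should be 0).
Check: (v - proj_W(v)) · u_2 = 0  (should be 0).
Result: proj_W(v) = (-92/31, 55/62, 251/62).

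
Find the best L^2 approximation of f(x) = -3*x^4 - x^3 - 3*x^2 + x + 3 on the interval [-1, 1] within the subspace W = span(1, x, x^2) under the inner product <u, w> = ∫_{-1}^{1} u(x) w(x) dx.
g(x) = -39*x^2/7 + 2*x/5 + 114/35

The best approximation g ∈ W is the orthogonal projection of f onto W. Writing g = a_0 + a_1 x + a_2 x^2, the coefficients solve the normal equations G · a = b where
  G_{ij} = <φ_i, φ_j> and b_i = <f, φ_i>, with φ_0 = 1, φ_1 = x, φ_2 = x^2.
G =
  [2, 0, 2/3]
  [0, 2/3, 0]
  [2/3, 0, 2/5],
b = (14/5, 4/15, -2/35).
Solving gives a_0 = 114/35, a_1 = 2/5, a_2 = -39/7, so
  g(x) = -39*x^2/7 + 2*x/5 + 114/35.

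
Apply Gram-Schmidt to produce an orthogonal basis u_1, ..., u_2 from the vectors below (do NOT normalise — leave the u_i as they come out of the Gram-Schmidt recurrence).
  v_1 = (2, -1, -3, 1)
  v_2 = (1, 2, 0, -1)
Orthogonal basis:
  u_1 = (2, -1, -3, 1)
  u_2 = (17/15, 29/15, -1/5, -14/15)

Apply the Gram-Schmidt recurrence
  u_1 = v_1
  u_i = v_i − Σ_{j<i} ((v_i · u_j) / (u_j · u_j)) · u_j.

Step by step this gives:
  u_1 = (2, -1, -3, 1)
  u_2 = (17/15, 29/15, -1/5, -14/15)

Orthogonality check:
  u_2 · u_1 = 0 (should be 0)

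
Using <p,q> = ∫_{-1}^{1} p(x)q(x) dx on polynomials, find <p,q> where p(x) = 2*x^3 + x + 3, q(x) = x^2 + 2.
<p,q> = 14

Expand the product: p(x)·q(x) = 2*x^5 + 5*x^3 + 3*x^2 + 2*x + 6.
∫_{-1}^{1} of each monomial x^k gives [2/(k+1) if k even, 0 if k odd]. Integrating term-by-term (or equivalently evaluating the antiderivative F(x) = x^6/3 + 5*x^4/4 + x^3 + x^2 + 6*x at the endpoints):
  F(1) − F(−1) = 115/12 − (-53/12) = 14.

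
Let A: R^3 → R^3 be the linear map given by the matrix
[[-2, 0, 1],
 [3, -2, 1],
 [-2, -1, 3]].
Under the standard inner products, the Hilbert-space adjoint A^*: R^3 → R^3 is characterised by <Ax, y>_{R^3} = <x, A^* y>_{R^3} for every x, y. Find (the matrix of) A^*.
A^* = A^T =
[[-2, 3, -2],
 [0, -2, -1],
 [1, 1, 3]]

For real matrices with standard dot products, the defining identity <Ax, y> = <x, A^* y> gives (Ax)^T y = x^T (A^*) y, i.e. x^T A^T y = x^T (A^*) y. Since this holds for all x, y, we must have A^* = A^T. Therefore
A^* =
[[-2, 3, -2],
 [0, -2, -1],
 [1, 1, 3]].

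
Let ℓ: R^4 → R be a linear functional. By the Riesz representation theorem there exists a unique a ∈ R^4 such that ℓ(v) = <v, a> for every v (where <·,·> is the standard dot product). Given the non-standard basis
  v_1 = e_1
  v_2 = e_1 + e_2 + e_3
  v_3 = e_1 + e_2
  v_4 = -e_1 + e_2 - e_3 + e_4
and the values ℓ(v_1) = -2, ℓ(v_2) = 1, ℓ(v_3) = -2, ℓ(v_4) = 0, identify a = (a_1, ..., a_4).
a = (-2, 0, 3, 1)

Write a = (a_1, ..., a_4) in the standard basis. For each basis vector v_i, ℓ(v_i) = <v_i, a> is a linear equation in the a_j's. Collect the n equations into a matrix system V a = ℓ, where row i of V is v_i (expressed in the standard basis). Since V is invertible (lower-triangular with 1s on the diagonal, up to permutation), solve by back-substitution:
  V =
[[1, 0, 0, 0],
 [1, 1, 1, 0],
 [1, 1, 0, 0],
 [-1, 1, -1, 1]]
  V a = (-2, 1, -2, 0)
Solving gives a = (-2, 0, 3, 1).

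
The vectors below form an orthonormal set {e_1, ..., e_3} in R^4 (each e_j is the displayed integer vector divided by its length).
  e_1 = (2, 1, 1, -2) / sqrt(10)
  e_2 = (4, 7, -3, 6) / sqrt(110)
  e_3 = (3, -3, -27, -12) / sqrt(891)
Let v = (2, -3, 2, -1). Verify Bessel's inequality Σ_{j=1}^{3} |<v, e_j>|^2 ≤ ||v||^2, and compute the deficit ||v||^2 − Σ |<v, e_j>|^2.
Σ |<v, e_j>|^2 = 9; ||v||^2 = 18; deficit = 9

Write each e_j = u_j / sqrt(<u_j, u_j>) where u_j is the displayed integer vector. Then <v, e_j> = <v, u_j> / sqrt(<u_j, u_j>), so |<v, e_j>|^2 = <v, u_j>^2 / <u_j, u_j>.
Coefficients: <v, e_1> = 5/sqrt(10), <v, e_2> = -25/sqrt(110), <v, e_3> = -27/sqrt(891).
Square and sum: Σ |<v, e_j>|^2 = 9.
Compute ||v||^2 = v·v = 18.
Deficit = 18 − 9 = 9 ≥ 0, confirming Bessel's inequality. (The deficit equals ||v − Σ <v,e_j> e_j||^2, the squared distance from v to span{e_j}.)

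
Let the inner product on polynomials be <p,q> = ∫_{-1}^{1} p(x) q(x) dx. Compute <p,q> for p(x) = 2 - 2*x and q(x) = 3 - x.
<p,q> = 40/3

Expand the product: p(x)·q(x) = 2*x^2 - 8*x + 6.
∫_{-1}^{1} of each monomial x^k gives [2/(k+1) if k even, 0 if k odd]. Integrating term-by-term (or equivalently evaluating the antiderivative F(x) = 2*x^3/3 - 4*x^2 + 6*x at the endpoints):
  F(1) − F(−1) = 8/3 − (-32/3) = 40/3.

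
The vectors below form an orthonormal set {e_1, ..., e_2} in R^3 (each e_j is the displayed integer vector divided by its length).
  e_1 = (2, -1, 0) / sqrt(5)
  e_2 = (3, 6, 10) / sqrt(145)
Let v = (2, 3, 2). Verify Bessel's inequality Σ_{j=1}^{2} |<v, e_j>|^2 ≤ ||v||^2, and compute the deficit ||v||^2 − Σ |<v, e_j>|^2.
Σ |<v, e_j>|^2 = 393/29; ||v||^2 = 17; deficit = 100/29

Write each e_j = u_j / sqrt(<u_j, u_j>) where u_j is the displayed integer vector. Then <v, e_j> = <v, u_j> / sqrt(<u_j, u_j>), so |<v, e_j>|^2 = <v, u_j>^2 / <u_j, u_j>.
Coefficients: <v, e_1> = 1/sqrt(5), <v, e_2> = 44/sqrt(145).
Square and sum: Σ |<v, e_j>|^2 = 393/29.
Compute ||v||^2 = v·v = 17.
Deficit = 17 − 393/29 = 100/29 ≥ 0, confirming Bessel's inequality. (The deficit equals ||v − Σ <v,e_j> e_j||^2, the squared distance from v to span{e_j}.)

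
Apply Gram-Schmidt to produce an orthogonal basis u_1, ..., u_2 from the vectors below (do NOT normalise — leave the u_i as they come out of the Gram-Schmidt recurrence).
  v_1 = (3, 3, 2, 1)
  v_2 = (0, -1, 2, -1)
Orthogonal basis:
  u_1 = (3, 3, 2, 1)
  u_2 = (0, -1, 2, -1)

Apply the Gram-Schmidt recurrence
  u_1 = v_1
  u_i = v_i − Σ_{j<i} ((v_i · u_j) / (u_j · u_j)) · u_j.

Step by step this gives:
  u_1 = (3, 3, 2, 1)
  u_2 = (0, -1, 2, -1)

Orthogonality check:
  u_2 · u_1 = 0 (should be 0)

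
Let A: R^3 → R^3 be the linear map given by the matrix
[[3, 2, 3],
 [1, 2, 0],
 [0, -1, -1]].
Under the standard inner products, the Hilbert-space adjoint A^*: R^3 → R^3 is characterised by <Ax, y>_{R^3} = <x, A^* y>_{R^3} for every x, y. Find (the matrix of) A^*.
A^* = A^T =
[[3, 1, 0],
 [2, 2, -1],
 [3, 0, -1]]

For real matrices with standard dot products, the defining identity <Ax, y> = <x, A^* y> gives (Ax)^T y = x^T (A^*) y, i.e. x^T A^T y = x^T (A^*) y. Since this holds for all x, y, we must have A^* = A^T. Therefore
A^* =
[[3, 1, 0],
 [2, 2, -1],
 [3, 0, -1]].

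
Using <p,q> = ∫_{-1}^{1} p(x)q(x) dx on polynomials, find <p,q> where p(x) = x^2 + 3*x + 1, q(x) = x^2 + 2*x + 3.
<p,q> = 196/15

Expand the product: p(x)·q(x) = x^4 + 5*x^3 + 10*x^2 + 11*x + 3.
∫_{-1}^{1} of each monomial x^k gives [2/(k+1) if k even, 0 if k odd]. Integrating term-by-term (or equivalently evaluating the antiderivative F(x) = x^5/5 + 5*x^4/4 + 10*x^3/3 + 11*x^2/2 + 3*x at the endpoints):
  F(1) − F(−1) = 797/60 − (13/60) = 196/15.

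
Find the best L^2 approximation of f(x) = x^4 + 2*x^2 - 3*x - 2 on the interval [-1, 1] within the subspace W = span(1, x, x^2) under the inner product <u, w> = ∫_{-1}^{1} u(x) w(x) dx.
g(x) = 20*x^2/7 - 3*x - 73/35

The best approximation g ∈ W is the orthogonal projection of f onto W. Writing g = a_0 + a_1 x + a_2 x^2, the coefficients solve the normal equations G · a = b where
  G_{ij} = <φ_i, φ_j> and b_i = <f, φ_i>, with φ_0 = 1, φ_1 = x, φ_2 = x^2.
G =
  [2, 0, 2/3]
  [0, 2/3, 0]
  [2/3, 0, 2/5],
b = (-34/15, -2, -26/105).
Solving gives a_0 = -73/35, a_1 = -3, a_2 = 20/7, so
  g(x) = 20*x^2/7 - 3*x - 73/35.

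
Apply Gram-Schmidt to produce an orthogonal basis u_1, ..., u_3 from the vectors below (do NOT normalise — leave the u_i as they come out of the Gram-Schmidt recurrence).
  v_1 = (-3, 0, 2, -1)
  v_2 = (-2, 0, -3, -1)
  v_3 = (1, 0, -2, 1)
Orthogonal basis:
  u_1 = (-3, 0, 2, -1)
  u_2 = (-25/14, 0, -22/7, -13/14)
  u_3 = (-10/39, 0, -2/39, 2/3)

Apply the Gram-Schmidt recurrence
  u_1 = v_1
  u_i = v_i − Σ_{j<i} ((v_i · u_j) / (u_j · u_j)) · u_j.

Step by step this gives:
  u_1 = (-3, 0, 2, -1)
  u_2 = (-25/14, 0, -22/7, -13/14)
  u_3 = (-10/39, 0, -2/39, 2/3)

Orthogonality check:
  u_2 · u_1 = 0 (should be 0)
  u_3 · u_1 = 0 (should be 0)
  u_3 · u_2 = 0 (should be 0)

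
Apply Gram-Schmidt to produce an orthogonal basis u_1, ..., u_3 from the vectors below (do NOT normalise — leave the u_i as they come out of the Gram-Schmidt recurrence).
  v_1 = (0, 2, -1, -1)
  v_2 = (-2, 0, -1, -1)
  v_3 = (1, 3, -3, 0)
Orthogonal basis:
  u_1 = (0, 2, -1, -1)
  u_2 = (-2, -2/3, -2/3, -2/3)
  u_3 = (1/4, -1/4, -7/4, 5/4)

Apply the Gram-Schmidt recurrence
  u_1 = v_1
  u_i = v_i − Σ_{j<i} ((v_i · u_j) / (u_j · u_j)) · u_j.

Step by step this gives:
  u_1 = (0, 2, -1, -1)
  u_2 = (-2, -2/3, -2/3, -2/3)
  u_3 = (1/4, -1/4, -7/4, 5/4)

Orthogonality check:
  u_2 · u_1 = 0 (should be 0)
  u_3 · u_1 = 0 (should be 0)
  u_3 · u_2 = 0 (should be 0)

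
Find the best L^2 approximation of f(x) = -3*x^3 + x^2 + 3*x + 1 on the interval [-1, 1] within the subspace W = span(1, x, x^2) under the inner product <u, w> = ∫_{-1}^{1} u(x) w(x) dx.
g(x) = x^2 + 6*x/5 + 1

The best approximation g ∈ W is the orthogonal projection of f onto W. Writing g = a_0 + a_1 x + a_2 x^2, the coefficients solve the normal equations G · a = b where
  G_{ij} = <φ_i, φ_j> and b_i = <f, φ_i>, with φ_0 = 1, φ_1 = x, φ_2 = x^2.
G =
  [2, 0, 2/3]
  [0, 2/3, 0]
  [2/3, 0, 2/5],
b = (8/3, 4/5, 16/15).
Solving gives a_0 = 1, a_1 = 6/5, a_2 = 1, so
  g(x) = x^2 + 6*x/5 + 1.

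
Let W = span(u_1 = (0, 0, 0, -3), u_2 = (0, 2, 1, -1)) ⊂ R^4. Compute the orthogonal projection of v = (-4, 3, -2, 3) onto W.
proj_W(v) = (0, 8/5, 4/5, 3)

Set up U = [u_1 | ... | u_2] ∈ R^(4×2). The projector onto W = col(U) is P = U (U^T U)^(-1) U^T.
Compute U^T U =
  [9, 3]
  [3, 6],
and U^T v = (-9, 1).
Solve U^T U · c = U^T v for the coefficients: c = (-19/15, 4/5). The projection is proj_W(v) = U c.
Check: (v - proj_W(v)) · u_1 = 0  (should be 0).
Check: (v - proj_W(v)) · u_2 = 0  (should be 0).
Result: proj_W(v) = (0, 8/5, 4/5, 3).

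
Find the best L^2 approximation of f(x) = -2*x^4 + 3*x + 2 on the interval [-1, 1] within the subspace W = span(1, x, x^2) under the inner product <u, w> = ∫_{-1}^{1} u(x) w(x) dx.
g(x) = -12*x^2/7 + 3*x + 76/35

The best approximation g ∈ W is the orthogonal projection of f onto W. Writing g = a_0 + a_1 x + a_2 x^2, the coefficients solve the normal equations G · a = b where
  G_{ij} = <φ_i, φ_j> and b_i = <f, φ_i>, with φ_0 = 1, φ_1 = x, φ_2 = x^2.
G =
  [2, 0, 2/3]
  [0, 2/3, 0]
  [2/3, 0, 2/5],
b = (16/5, 2, 16/21).
Solving gives a_0 = 76/35, a_1 = 3, a_2 = -12/7, so
  g(x) = -12*x^2/7 + 3*x + 76/35.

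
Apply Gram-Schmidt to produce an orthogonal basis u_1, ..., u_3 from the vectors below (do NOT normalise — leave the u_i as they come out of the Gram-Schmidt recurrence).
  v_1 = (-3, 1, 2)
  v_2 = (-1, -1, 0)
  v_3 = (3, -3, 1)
Orthogonal basis:
  u_1 = (-3, 1, 2)
  u_2 = (-4/7, -8/7, -2/7)
  u_3 = (4/3, -4/3, 8/3)

Apply the Gram-Schmidt recurrence
  u_1 = v_1
  u_i = v_i − Σ_{j<i} ((v_i · u_j) / (u_j · u_j)) · u_j.

Step by step this gives:
  u_1 = (-3, 1, 2)
  u_2 = (-4/7, -8/7, -2/7)
  u_3 = (4/3, -4/3, 8/3)

Orthogonality check:
  u_2 · u_1 = 0 (should be 0)
  u_3 · u_1 = 0 (should be 0)
  u_3 · u_2 = 0 (should be 0)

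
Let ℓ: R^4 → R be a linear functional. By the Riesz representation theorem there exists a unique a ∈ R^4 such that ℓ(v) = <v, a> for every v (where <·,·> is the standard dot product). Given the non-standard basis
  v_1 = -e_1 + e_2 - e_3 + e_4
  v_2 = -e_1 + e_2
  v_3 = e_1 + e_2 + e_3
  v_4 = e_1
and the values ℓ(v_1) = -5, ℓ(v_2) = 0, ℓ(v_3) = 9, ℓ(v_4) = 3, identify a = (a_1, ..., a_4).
a = (3, 3, 3, -2)

Write a = (a_1, ..., a_4) in the standard basis. For each basis vector v_i, ℓ(v_i) = <v_i, a> is a linear equation in the a_j's. Collect the n equations into a matrix system V a = ℓ, where row i of V is v_i (expressed in the standard basis). Since V is invertible (lower-triangular with 1s on the diagonal, up to permutation), solve by back-substitution:
  V =
[[-1, 1, -1, 1],
 [-1, 1, 0, 0],
 [1, 1, 1, 0],
 [1, 0, 0, 0]]
  V a = (-5, 0, 9, 3)
Solving gives a = (3, 3, 3, -2).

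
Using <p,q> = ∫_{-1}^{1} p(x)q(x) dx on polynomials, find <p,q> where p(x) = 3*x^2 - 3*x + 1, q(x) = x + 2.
<p,q> = 6

Expand the product: p(x)·q(x) = 3*x^3 + 3*x^2 - 5*x + 2.
∫_{-1}^{1} of each monomial x^k gives [2/(k+1) if k even, 0 if k odd]. Integrating term-by-term (or equivalently evaluating the antiderivative F(x) = 3*x^4/4 + x^3 - 5*x^2/2 + 2*x at the endpoints):
  F(1) − F(−1) = 5/4 − (-19/4) = 6.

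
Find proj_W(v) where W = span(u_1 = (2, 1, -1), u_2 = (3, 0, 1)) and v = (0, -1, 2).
proj_W(v) = (1/35, -8/7, 67/35)

Set up U = [u_1 | ... | u_2] ∈ R^(3×2). The projector onto W = col(U) is P = U (U^T U)^(-1) U^T.
Compute U^T U =
  [6, 5]
  [5, 10],
and U^T v = (-3, 2).
Solve U^T U · c = U^T v for the coefficients: c = (-8/7, 27/35). The projection is proj_W(v) = U c.
Check: (v - proj_W(v)) · u_1 = 0  (should be 0).
Check: (v - proj_W(v)) · u_2 = 0  (should be 0).
Result: proj_W(v) = (1/35, -8/7, 67/35).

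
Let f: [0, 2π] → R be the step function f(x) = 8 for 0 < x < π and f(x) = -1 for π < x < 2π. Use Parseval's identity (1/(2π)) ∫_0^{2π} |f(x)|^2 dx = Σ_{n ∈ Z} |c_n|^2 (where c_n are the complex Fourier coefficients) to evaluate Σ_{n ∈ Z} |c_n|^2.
Σ |c_n|^2 = 65/2

Parseval equates the L^2 energy of f (normalised by 1/(2π)) with the ℓ^2 sum of its Fourier coefficients: (1/(2π)) ∫_0^{2π} |f|^2 = Σ |c_n|^2.
Compute the left side: (1/(2π)) [∫_0^π 8^2 dx + ∫_π^{2π} (-1)^2 dx] = (1/(2π)) · (64π + 1π) = (64 + 1)/2 = 65/2.
So Σ_{n ∈ Z} |c_n|^2 = 65/2.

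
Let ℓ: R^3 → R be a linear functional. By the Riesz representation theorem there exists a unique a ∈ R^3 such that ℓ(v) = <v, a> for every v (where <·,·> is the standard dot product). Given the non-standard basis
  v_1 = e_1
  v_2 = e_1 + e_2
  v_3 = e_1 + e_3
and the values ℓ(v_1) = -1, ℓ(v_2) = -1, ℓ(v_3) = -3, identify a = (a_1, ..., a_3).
a = (-1, 0, -2)

Write a = (a_1, ..., a_3) in the standard basis. For each basis vector v_i, ℓ(v_i) = <v_i, a> is a linear equation in the a_j's. Collect the n equations into a matrix system V a = ℓ, where row i of V is v_i (expressed in the standard basis). Since V is invertible (lower-triangular with 1s on the diagonal, up to permutation), solve by back-substitution:
  V =
[[1, 0, 0],
 [1, 1, 0],
 [1, 0, 1]]
  V a = (-1, -1, -3)
Solving gives a = (-1, 0, -2).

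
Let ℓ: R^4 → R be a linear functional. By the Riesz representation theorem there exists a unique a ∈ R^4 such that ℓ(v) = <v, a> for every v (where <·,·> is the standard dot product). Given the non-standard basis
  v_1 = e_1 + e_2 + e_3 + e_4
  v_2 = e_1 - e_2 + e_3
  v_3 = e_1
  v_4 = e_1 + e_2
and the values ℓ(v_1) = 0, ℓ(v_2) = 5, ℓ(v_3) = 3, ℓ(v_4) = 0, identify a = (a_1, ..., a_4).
a = (3, -3, -1, 1)

Write a = (a_1, ..., a_4) in the standard basis. For each basis vector v_i, ℓ(v_i) = <v_i, a> is a linear equation in the a_j's. Collect the n equations into a matrix system V a = ℓ, where row i of V is v_i (expressed in the standard basis). Since V is invertible (lower-triangular with 1s on the diagonal, up to permutation), solve by back-substitution:
  V =
[[1, 1, 1, 1],
 [1, -1, 1, 0],
 [1, 0, 0, 0],
 [1, 1, 0, 0]]
  V a = (0, 5, 3, 0)
Solving gives a = (3, -3, -1, 1).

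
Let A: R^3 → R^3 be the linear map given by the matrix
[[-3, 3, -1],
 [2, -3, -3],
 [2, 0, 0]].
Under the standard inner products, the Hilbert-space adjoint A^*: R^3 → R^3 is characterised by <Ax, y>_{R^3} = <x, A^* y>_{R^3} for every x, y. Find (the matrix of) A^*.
A^* = A^T =
[[-3, 2, 2],
 [3, -3, 0],
 [-1, -3, 0]]

For real matrices with standard dot products, the defining identity <Ax, y> = <x, A^* y> gives (Ax)^T y = x^T (A^*) y, i.e. x^T A^T y = x^T (A^*) y. Since this holds for all x, y, we must have A^* = A^T. Therefore
A^* =
[[-3, 2, 2],
 [3, -3, 0],
 [-1, -3, 0]].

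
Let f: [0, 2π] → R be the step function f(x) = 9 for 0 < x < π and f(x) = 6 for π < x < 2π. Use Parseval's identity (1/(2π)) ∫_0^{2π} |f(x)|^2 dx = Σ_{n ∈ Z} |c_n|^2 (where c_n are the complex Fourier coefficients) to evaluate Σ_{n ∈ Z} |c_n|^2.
Σ |c_n|^2 = 117/2

Parseval equates the L^2 energy of f (normalised by 1/(2π)) with the ℓ^2 sum of its Fourier coefficients: (1/(2π)) ∫_0^{2π} |f|^2 = Σ |c_n|^2.
Compute the left side: (1/(2π)) [∫_0^π 9^2 dx + ∫_π^{2π} 6^2 dx] = (1/(2π)) · (81π + 36π) = (81 + 36)/2 = 117/2.
So Σ_{n ∈ Z} |c_n|^2 = 117/2.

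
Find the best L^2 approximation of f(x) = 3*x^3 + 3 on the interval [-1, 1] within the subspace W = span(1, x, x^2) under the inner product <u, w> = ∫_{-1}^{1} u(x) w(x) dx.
g(x) = 9*x/5 + 3

The best approximation g ∈ W is the orthogonal projection of f onto W. Writing g = a_0 + a_1 x + a_2 x^2, the coefficients solve the normal equations G · a = b where
  G_{ij} = <φ_i, φ_j> and b_i = <f, φ_i>, with φ_0 = 1, φ_1 = x, φ_2 = x^2.
G =
  [2, 0, 2/3]
  [0, 2/3, 0]
  [2/3, 0, 2/5],
b = (6, 6/5, 2).
Solving gives a_0 = 3, a_1 = 9/5, a_2 = 0, so
  g(x) = 9*x/5 + 3.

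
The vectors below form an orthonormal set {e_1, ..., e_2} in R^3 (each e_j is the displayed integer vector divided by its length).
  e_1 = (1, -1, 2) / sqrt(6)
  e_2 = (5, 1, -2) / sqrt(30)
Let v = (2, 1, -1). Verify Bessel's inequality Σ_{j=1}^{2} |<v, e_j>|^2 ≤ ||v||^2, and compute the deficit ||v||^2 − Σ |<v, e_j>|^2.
Σ |<v, e_j>|^2 = 29/5; ||v||^2 = 6; deficit = 1/5

Write each e_j = u_j / sqrt(<u_j, u_j>) where u_j is the displayed integer vector. Then <v, e_j> = <v, u_j> / sqrt(<u_j, u_j>), so |<v, e_j>|^2 = <v, u_j>^2 / <u_j, u_j>.
Coefficients: <v, e_1> = -1/sqrt(6), <v, e_2> = 13/sqrt(30).
Square and sum: Σ |<v, e_j>|^2 = 29/5.
Compute ||v||^2 = v·v = 6.
Deficit = 6 − 29/5 = 1/5 ≥ 0, confirming Bessel's inequality. (The deficit equals ||v − Σ <v,e_j> e_j||^2, the squared distance from v to span{e_j}.)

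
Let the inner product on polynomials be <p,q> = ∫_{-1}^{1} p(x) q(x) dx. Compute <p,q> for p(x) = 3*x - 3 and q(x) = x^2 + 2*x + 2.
<p,q> = -10

Expand the product: p(x)·q(x) = 3*x^3 + 3*x^2 - 6.
∫_{-1}^{1} of each monomial x^k gives [2/(k+1) if k even, 0 if k odd]. Integrating term-by-term (or equivalently evaluating the antiderivative F(x) = 3*x^4/4 + x^3 - 6*x at the endpoints):
  F(1) − F(−1) = -17/4 − (23/4) = -10.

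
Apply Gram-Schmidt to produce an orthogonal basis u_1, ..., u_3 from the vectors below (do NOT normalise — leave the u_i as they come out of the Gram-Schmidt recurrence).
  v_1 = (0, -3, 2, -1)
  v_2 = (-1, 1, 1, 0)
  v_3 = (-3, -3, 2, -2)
Orthogonal basis:
  u_1 = (0, -3, 2, -1)
  u_2 = (-1, 11/14, 8/7, -1/14)
  u_3 = (-80/41, -25/41, -55/41, -35/41)

Apply the Gram-Schmidt recurrence
  u_1 = v_1
  u_i = v_i − Σ_{j<i} ((v_i · u_j) / (u_j · u_j)) · u_j.

Step by step this gives:
  u_1 = (0, -3, 2, -1)
  u_2 = (-1, 11/14, 8/7, -1/14)
  u_3 = (-80/41, -25/41, -55/41, -35/41)

Orthogonality check:
  u_2 · u_1 = 0 (should be 0)
  u_3 · u_1 = 0 (should be 0)
  u_3 · u_2 = 0 (should be 0)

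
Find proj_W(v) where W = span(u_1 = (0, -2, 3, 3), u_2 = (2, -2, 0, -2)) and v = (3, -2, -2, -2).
proj_W(v) = (146/65, -112/65, -51/65, -197/65)

Set up U = [u_1 | ... | u_2] ∈ R^(4×2). The projector onto W = col(U) is P = U (U^T U)^(-1) U^T.
Compute U^T U =
  [22, -2]
  [-2, 12],
and U^T v = (-8, 14).
Solve U^T U · c = U^T v for the coefficients: c = (-17/65, 73/65). The projection is proj_W(v) = U c.
Check: (v - proj_W(v)) · u_1 = 0  (should be 0).
Check: (v - proj_W(v)) · u_2 = 0  (should be 0).
Result: proj_W(v) = (146/65, -112/65, -51/65, -197/65).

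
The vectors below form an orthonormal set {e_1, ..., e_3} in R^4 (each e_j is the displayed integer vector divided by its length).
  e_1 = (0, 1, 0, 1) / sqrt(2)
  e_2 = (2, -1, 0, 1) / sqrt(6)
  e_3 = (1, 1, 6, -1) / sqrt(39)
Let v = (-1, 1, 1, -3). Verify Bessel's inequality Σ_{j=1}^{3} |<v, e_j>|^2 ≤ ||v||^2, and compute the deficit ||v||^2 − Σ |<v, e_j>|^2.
Σ |<v, e_j>|^2 = 131/13; ||v||^2 = 12; deficit = 25/13

Write each e_j = u_j / sqrt(<u_j, u_j>) where u_j is the displayed integer vector. Then <v, e_j> = <v, u_j> / sqrt(<u_j, u_j>), so |<v, e_j>|^2 = <v, u_j>^2 / <u_j, u_j>.
Coefficients: <v, e_1> = -2/sqrt(2), <v, e_2> = -6/sqrt(6), <v, e_3> = 9/sqrt(39).
Square and sum: Σ |<v, e_j>|^2 = 131/13.
Compute ||v||^2 = v·v = 12.
Deficit = 12 − 131/13 = 25/13 ≥ 0, confirming Bessel's inequality. (The deficit equals ||v − Σ <v,e_j> e_j||^2, the squared distance from v to span{e_j}.)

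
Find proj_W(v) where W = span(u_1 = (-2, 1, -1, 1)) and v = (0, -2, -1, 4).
proj_W(v) = (-6/7, 3/7, -3/7, 3/7)

Set up U = [u_1 | ... | u_1] ∈ R^(4×1). The projector onto W = col(U) is P = U (U^T U)^(-1) U^T.
Compute U^T U =
  [7],
and U^T v = (3).
Solve U^T U · c = U^T v for the coefficients: c = (3/7). The projection is proj_W(v) = U c.
Check: (v - proj_W(v)) · u_1 = 0  (should be 0).
Result: proj_W(v) = (-6/7, 3/7, -3/7, 3/7).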